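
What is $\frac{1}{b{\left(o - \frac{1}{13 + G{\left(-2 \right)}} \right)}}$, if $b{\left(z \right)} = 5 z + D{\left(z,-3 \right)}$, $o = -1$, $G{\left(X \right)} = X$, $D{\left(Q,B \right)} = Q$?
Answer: $- \frac{11}{72} \approx -0.15278$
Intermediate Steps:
$b{\left(z \right)} = 6 z$ ($b{\left(z \right)} = 5 z + z = 6 z$)
$\frac{1}{b{\left(o - \frac{1}{13 + G{\left(-2 \right)}} \right)}} = \frac{1}{6 \left(-1 - \frac{1}{13 - 2}\right)} = \frac{1}{6 \left(-1 - \frac{1}{11}\right)} = \frac{1}{6 \left(- \frac{12}{11}\right)} = \frac{1}{- \frac{72}{11}} = - \frac{11}{72}$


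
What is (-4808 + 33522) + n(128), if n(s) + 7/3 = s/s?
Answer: 86138/3 ≈ 28713.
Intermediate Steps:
n(s) = -4/3 (n(s) = -7/3 + s/s = -7/3 + 1 = -4/3)
(-4808 + 33522) + n(128) = (-4808 + 33522) - 4/3 = 28714 - 4/3 = 86138/3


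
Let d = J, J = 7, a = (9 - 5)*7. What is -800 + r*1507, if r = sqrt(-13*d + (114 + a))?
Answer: -800 + 1507*sqrt(51) ≈ 9962.1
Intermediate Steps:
a = 28 (a = 4*7 = 28)
d = 7
r = sqrt(51) (r = sqrt(-13*7 + (114 + 28)) = sqrt(-91 + 142) = sqrt(51) ≈ 7.1414)
-800 + r*1507 = -800 + sqrt(51)*1507 = -800 + 1507*sqrt(51)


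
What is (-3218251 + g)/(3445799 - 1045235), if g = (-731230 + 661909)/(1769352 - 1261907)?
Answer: -408271362004/304538549745 ≈ -1.3406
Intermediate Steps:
g = -69321/507445 ≈ -0.13661
(-3218251 + g)/(3445799 - 1045235) = (-3218251 - 69321/507445)/(3445799 - 1045235) = -1633085448016/507445/2400564 = -1633085448016/507445*1/2400564 = -408271362004/304538549745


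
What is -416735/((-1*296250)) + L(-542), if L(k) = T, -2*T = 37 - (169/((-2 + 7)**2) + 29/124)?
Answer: -99892487/7347000 ≈ -13.596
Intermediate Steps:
T = -93019/6200 (T = -(37 - (169/((-2 + 7)**2) + 29/124))/2 = -(37 - (169/(5**2) + 29*(1/124)))/2 = -(37 - (169/25 + 29/124))/2 = -(37 - 1*21681/3100)/2 = -(37 - 21681/3100)/2 = -1/2*93019/3100 = -93019/6200 ≈ -15.003)
L(k) = -93019/6200
-416735/((-1*296250)) + L(-542) = -416735/((-1*296250)) - 93019/6200 = -416735/(-296250) - 93019/6200 = -416735*(-1/296250) - 93019/6200 = 83347/59250 - 93019/6200 = -99892487/7347000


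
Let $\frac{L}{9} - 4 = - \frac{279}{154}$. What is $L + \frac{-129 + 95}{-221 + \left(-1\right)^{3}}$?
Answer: $\frac{339281}{17094} \approx 19.848$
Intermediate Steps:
$L = \frac{3033}{154}$ ($L = 36 + 9 \left(- \frac{279}{154}\right) = 36 - \frac{2511}{154} = \frac{3033}{154} \approx 19.695$)
$L + \frac{-129 + 95}{-221 + \left(-1\right)^{3}} = \frac{3033}{154} + \frac{-129 + 95}{-221 + \left(-1\right)^{3}} = \frac{3033}{154} - \frac{34}{-221 - 1} = \frac{3033}{154} - \frac{34}{-222} = \frac{3033}{154} - - \frac{17}{111} = \frac{3033}{154} + \frac{17}{111} = \frac{339281}{17094}$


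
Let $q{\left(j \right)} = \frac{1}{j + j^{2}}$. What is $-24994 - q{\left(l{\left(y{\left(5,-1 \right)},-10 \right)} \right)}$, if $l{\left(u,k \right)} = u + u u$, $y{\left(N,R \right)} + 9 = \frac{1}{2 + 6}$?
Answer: $- \frac{507228265090}{20294001} \approx -24994.0$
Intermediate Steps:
$y{\left(N,R \right)} = - \frac{71}{8}$ ($y{\left(N,R \right)} = -9 + \frac{1}{2 + 6} = -9 + \frac{1}{8} = - \frac{71}{8}$)
$l{\left(u,k \right)} = u + u^{2}$
$-24994 - q{\left(l{\left(y{\left(5,-1 \right)},-10 \right)} \right)} = -24994 - \frac{1}{- \frac{71 \left(1 - \frac{71}{8}\right)}{8} \left(1 - \frac{71 \left(1 - \frac{71}{8}\right)}{8}\right)} = -24994 - \frac{1}{\left(- \frac{71}{8}\right) \left(- \frac{63}{8}\right) \left(1 - - \frac{4473}{64}\right)} = -24994 - \frac{1}{\frac{4473}{64} \left(1 + \frac{4473}{64}\right)} = -24994 - \frac{64}{4473 \cdot \frac{4537}{64}} = -24994 - \frac{64}{4473} \cdot \frac{64}{4537} = -24994 - \frac{4096}{20294001} = - \frac{507228265090}{20294001}$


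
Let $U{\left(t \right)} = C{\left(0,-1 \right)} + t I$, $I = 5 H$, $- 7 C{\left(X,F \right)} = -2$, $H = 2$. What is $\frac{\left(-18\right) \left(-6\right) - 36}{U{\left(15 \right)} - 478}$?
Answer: $- \frac{252}{1147} \approx -0.2197$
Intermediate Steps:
$C{\left(X,F \right)} = \frac{2}{7}$ ($C{\left(X,F \right)} = \left(- \frac{1}{7}\right) \left(-2\right) = \frac{2}{7}$)
$I = 10$ ($I = 5 \cdot 2 = 10$)
$U{\left(t \right)} = \frac{2}{7} + 10 t$ ($U{\left(t \right)} = \frac{2}{7} + t 10 = \frac{2}{7} + 10 t$)
$\frac{\left(-18\right) \left(-6\right) - 36}{U{\left(15 \right)} - 478} = \frac{\left(-18\right) \left(-6\right) - 36}{\left(\frac{2}{7} + 10 \cdot 15\right) - 478} = \frac{108 - 36}{\left(\frac{2}{7} + 150\right) - 478} = \frac{72}{\frac{1052}{7} - 478} = \frac{72}{- \frac{2294}{7}} = 72 \left(- \frac{7}{2294}\right) = - \frac{252}{1147}$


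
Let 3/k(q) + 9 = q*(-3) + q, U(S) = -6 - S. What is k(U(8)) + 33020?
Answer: 627383/19 ≈ 33020.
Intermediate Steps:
k(q) = 3/(-9 - 2*q) (k(q) = 3/(-9 + (q*(-3) + q)) = 3/(-9 + (-3*q + q)) = 3/(-9 - 2*q))
k(U(8)) + 33020 = -3/(9 + 2*(-6 - 1*8)) + 33020 = -3/(9 + 2*(-6 - 8)) + 33020 = -3/(9 + 2*(-14)) + 33020 = -3/(9 - 28) + 33020 = -3/(-19) + 33020 = -3*(-1/19) + 33020 = 3/19 + 33020 = 627383/19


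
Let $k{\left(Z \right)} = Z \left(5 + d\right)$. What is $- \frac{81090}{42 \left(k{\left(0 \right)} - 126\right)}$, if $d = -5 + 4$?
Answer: $\frac{4505}{294} \approx 15.323$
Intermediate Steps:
$d = -1$
$k{\left(Z \right)} = 4 Z$ ($k{\left(Z \right)} = Z \left(5 - 1\right) = Z 4 = 4 Z$)
$- \frac{81090}{42 \left(k{\left(0 \right)} - 126\right)} = - \frac{81090}{42 \left(4 \cdot 0 - 126\right)} = - \frac{81090}{42 \left(0 - 126\right)} = - \frac{81090}{42 \left(-126\right)} = - \frac{81090}{-5292} = \left(-81090\right) \left(- \frac{1}{5292}\right) = \frac{4505}{294}$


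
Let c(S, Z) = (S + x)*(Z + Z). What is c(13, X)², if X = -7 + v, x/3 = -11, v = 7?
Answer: 0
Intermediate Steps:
x = -33 (x = 3*(-11) = -33)
X = 0 (X = -7 + 7 = 0)
c(S, Z) = 2*Z*(-33 + S) (c(S, Z) = (S - 33)*(Z + Z) = (-33 + S)*(2*Z) = 2*Z*(-33 + S))
c(13, X)² = (2*0*(-33 + 13))² = (2*0*(-20))² = 0² = 0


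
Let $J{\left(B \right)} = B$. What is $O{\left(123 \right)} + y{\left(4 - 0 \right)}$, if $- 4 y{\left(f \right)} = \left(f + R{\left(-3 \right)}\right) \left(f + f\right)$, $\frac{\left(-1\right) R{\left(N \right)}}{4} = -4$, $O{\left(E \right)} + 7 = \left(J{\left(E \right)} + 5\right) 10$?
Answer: $1233$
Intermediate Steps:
$O{\left(E \right)} = 43 + 10 E$ ($O{\left(E \right)} = -7 + \left(E + 5\right) 10 = -7 + \left(5 + E\right) 10 = -7 + \left(50 + 10 E\right) = 43 + 10 E$)
$R{\left(N \right)} = 16$ ($R{\left(N \right)} = \left(-4\right) \left(-4\right) = 16$)
$y{\left(f \right)} = - \frac{f \left(16 + f\right)}{2}$ ($y{\left(f \right)} = - \frac{\left(f + 16\right) \left(f + f\right)}{4} = - \frac{\left(16 + f\right) 2 f}{4} = - \frac{2 f \left(16 + f\right)}{4} = - \frac{f \left(16 + f\right)}{2}$)
$O{\left(123 \right)} + y{\left(4 - 0 \right)} = \left(43 + 10 \cdot 123\right) - \frac{\left(4 - 0\right) \left(16 + \left(4 - 0\right)\right)}{2} = \left(43 + 1230\right) - \frac{\left(4 + 0\right) \left(16 + \left(4 + 0\right)\right)}{2} = 1273 - 2 \left(16 + 4\right) = 1273 - 2 \cdot 20 = 1273 - 40 = 1233$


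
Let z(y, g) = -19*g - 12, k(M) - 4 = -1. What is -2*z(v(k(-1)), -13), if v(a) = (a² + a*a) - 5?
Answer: -470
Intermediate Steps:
k(M) = 3 (k(M) = 4 - 1 = 3)
v(a) = -5 + 2*a² (v(a) = (a² + a²) - 5 = 2*a² - 5 = -5 + 2*a²)
z(y, g) = -12 - 19*g
-2*z(v(k(-1)), -13) = -2*(-12 - 19*(-13)) = -2*(-12 + 247) = -2*235 = -470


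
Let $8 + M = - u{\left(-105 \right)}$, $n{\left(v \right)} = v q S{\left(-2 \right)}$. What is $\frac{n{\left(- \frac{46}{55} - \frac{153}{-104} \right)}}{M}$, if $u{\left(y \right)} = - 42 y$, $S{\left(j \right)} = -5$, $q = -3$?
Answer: $- \frac{10893}{5054192} \approx -0.0021552$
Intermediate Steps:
$n{\left(v \right)} = 15 v$ ($n{\left(v \right)} = v \left(-3\right) \left(-5\right) = - 3 v \left(-5\right) = 15 v$)
$M = -4418$ ($M = -8 - \left(-42\right) \left(-105\right) = -8 - 4410 = -4418$)
$\frac{n{\left(- \frac{46}{55} - \frac{153}{-104} \right)}}{M} = \frac{15 \left(- \frac{46}{55} - \frac{153}{-104}\right)}{-4418} = 15 \left(\left(-46\right) \frac{1}{55} - - \frac{153}{104}\right) \left(- \frac{1}{4418}\right) = 15 \left(- \frac{46}{55} + \frac{153}{104}\right) \left(- \frac{1}{4418}\right) = 15 \cdot \frac{3631}{5720} \left(- \frac{1}{4418}\right) = \frac{10893}{1144} \left(- \frac{1}{4418}\right) = - \frac{10893}{5054192}$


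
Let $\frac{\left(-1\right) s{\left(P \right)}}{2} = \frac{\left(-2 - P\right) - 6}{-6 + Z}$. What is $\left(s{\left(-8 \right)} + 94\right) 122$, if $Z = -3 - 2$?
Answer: $11468$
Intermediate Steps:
$Z = -5$
$s{\left(P \right)} = - \frac{16}{11} - \frac{2 P}{11}$ ($s{\left(P \right)} = - 2 \frac{\left(-2 - P\right) - 6}{-6 - 5} = - 2 \frac{-8 - P}{-11} = - 2 \left(-8 - P\right) \left(- \frac{1}{11}\right) = - 2 \left(\frac{8}{11} + \frac{P}{11}\right) = - \frac{16}{11} - \frac{2 P}{11}$)
$\left(s{\left(-8 \right)} + 94\right) 122 = \left(\left(- \frac{16}{11} - - \frac{16}{11}\right) + 94\right) 122 = \left(\left(- \frac{16}{11} + \frac{16}{11}\right) + 94\right) 122 = \left(0 + 94\right) 122 = 94 \cdot 122 = 11468$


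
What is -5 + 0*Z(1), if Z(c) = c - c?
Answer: -5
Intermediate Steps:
Z(c) = 0
-5 + 0*Z(1) = -5 + 0*0 = -5 + 0 = -5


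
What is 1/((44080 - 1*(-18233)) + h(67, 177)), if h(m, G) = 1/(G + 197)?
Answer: 374/23305063 ≈ 1.6048e-5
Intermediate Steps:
h(m, G) = 1/(197 + G)
1/((44080 - 1*(-18233)) + h(67, 177)) = 1/((44080 - 1*(-18233)) + 1/(197 + 177)) = 1/((44080 + 18233) + 1/374) = 1/(62313 + 1/374) = 1/(23305063/374) = 374/23305063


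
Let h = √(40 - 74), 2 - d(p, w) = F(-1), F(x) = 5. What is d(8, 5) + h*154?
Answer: -3 + 154*I*√34 ≈ -3.0 + 897.97*I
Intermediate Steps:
d(p, w) = -3 (d(p, w) = 2 - 1*5 = 2 - 5 = -3)
h = I*√34 (h = √(-34) = I*√34 ≈ 5.8309*I)
d(8, 5) + h*154 = -3 + (I*√34)*154 = -3 + 154*I*√34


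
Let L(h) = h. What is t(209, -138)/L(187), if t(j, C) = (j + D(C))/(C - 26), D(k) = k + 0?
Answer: -71/30668 ≈ -0.0023151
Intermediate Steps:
D(k) = k
t(j, C) = (C + j)/(-26 + C) (t(j, C) = (j + C)/(C - 26) = (C + j)/(-26 + C))
t(209, -138)/L(187) = ((-138 + 209)/(-26 - 138))/187 = (71/(-164))*(1/187) = -1/164*71*(1/187) = -71/164*1/187 = -71/30668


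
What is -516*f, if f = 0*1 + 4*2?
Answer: -4128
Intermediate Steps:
f = 8 (f = 0 + 8 = 8)
-516*f = -516*8 = -4128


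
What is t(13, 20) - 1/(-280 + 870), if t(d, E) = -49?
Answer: -28911/590 ≈ -49.002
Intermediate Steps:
t(13, 20) - 1/(-280 + 870) = -49 - 1/(-280 + 870) = -49 - 1/590 = -28911/590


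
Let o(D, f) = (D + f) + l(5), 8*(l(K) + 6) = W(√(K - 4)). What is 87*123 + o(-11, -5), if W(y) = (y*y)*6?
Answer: 42719/4 ≈ 10680.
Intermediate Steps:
W(y) = 6*y² (W(y) = y²*6 = 6*y²)
l(K) = -9 + 3*K/4 (l(K) = -6 + (6*(√(K - 4))²)/8 = -6 + (6*(√(-4 + K))²)/8 = -6 + (6*(-4 + K))/8 = -6 + (-24 + 6*K)/8 = -6 + (-3 + 3*K/4) = -9 + 3*K/4)
o(D, f) = -21/4 + D + f (o(D, f) = (D + f) + (-9 + (¾)*5) = (D + f) + (-9 + 15/4) = (D + f) - 21/4 = -21/4 + D + f)
87*123 + o(-11, -5) = 87*123 + (-21/4 - 11 - 5) = 10701 - 85/4 = 42719/4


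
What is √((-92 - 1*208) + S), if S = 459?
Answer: √159 ≈ 12.610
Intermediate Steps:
√((-92 - 1*208) + S) = √((-92 - 1*208) + 459) = √((-92 - 208) + 459) = √(-300 + 459) = √159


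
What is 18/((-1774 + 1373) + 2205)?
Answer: 9/902 ≈ 0.0099778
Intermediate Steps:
18/((-1774 + 1373) + 2205) = 18/(-401 + 2205) = 18/1804 = 18*(1/1804) = 9/902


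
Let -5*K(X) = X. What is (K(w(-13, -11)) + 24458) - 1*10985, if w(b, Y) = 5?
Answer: 13472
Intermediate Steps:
K(X) = -X/5
(K(w(-13, -11)) + 24458) - 1*10985 = (-1/5*5 + 24458) - 1*10985 = (-1 + 24458) - 10985 = 24457 - 10985 = 13472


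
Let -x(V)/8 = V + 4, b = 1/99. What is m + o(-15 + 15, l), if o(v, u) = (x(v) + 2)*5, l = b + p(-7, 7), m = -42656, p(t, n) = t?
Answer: -42806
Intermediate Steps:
b = 1/99 ≈ 0.010101
x(V) = -32 - 8*V (x(V) = -8*(V + 4) = -8*(4 + V) = -32 - 8*V)
l = -692/99 (l = 1/99 - 7 = -692/99 ≈ -6.9899)
o(v, u) = -150 - 40*v (o(v, u) = ((-32 - 8*v) + 2)*5 = (-30 - 8*v)*5 = -150 - 40*v)
m + o(-15 + 15, l) = -42656 + (-150 - 40*(-15 + 15)) = -42656 + (-150 - 40*0) = -42656 + (-150 + 0) = -42656 - 150 = -42806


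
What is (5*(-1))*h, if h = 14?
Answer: -70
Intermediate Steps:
(5*(-1))*h = (5*(-1))*14 = -5*14 = -70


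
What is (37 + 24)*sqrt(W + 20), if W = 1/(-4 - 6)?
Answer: 61*sqrt(1990)/10 ≈ 272.12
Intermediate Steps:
W = -1/10 (W = 1/(-10) = -1/10 ≈ -0.10000)
(37 + 24)*sqrt(W + 20) = (37 + 24)*sqrt(-1/10 + 20) = 61*sqrt(199/10) = 61*(sqrt(1990)/10) = 61*sqrt(1990)/10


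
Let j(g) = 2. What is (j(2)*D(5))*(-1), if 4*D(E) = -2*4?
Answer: 4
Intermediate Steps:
D(E) = -2 (D(E) = (-2*4)/4 = (¼)*(-8) = -2)
(j(2)*D(5))*(-1) = (2*(-2))*(-1) = -4*(-1) = 4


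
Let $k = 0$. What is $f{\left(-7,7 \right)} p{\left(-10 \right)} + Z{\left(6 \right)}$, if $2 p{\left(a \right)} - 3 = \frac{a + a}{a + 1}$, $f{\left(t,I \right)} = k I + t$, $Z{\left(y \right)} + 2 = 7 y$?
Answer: $\frac{391}{18} \approx 21.722$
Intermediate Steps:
$Z{\left(y \right)} = -2 + 7 y$
$f{\left(t,I \right)} = t$ ($f{\left(t,I \right)} = 0 I + t = 0 + t = t$)
$p{\left(a \right)} = \frac{3}{2} + \frac{a}{1 + a}$ ($p{\left(a \right)} = \frac{3}{2} + \frac{\left(a + a\right) \frac{1}{a + 1}}{2} = \frac{3}{2} + \frac{2 a \frac{1}{1 + a}}{2} = \frac{3}{2} + \frac{a}{1 + a}$)
$f{\left(-7,7 \right)} p{\left(-10 \right)} + Z{\left(6 \right)} = - 7 \frac{3 + 5 \left(-10\right)}{2 \left(1 - 10\right)} + \left(-2 + 7 \cdot 6\right) = - 7 \frac{3 - 50}{2 \left(-9\right)} + \left(-2 + 42\right) = - 7 \cdot \frac{1}{2} \left(- \frac{1}{9}\right) \left(-47\right) + 40 = \left(-7\right) \frac{47}{18} + 40 = - \frac{329}{18} + 40 = \frac{391}{18}$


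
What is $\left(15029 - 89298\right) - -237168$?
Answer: $162899$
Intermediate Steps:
$\left(15029 - 89298\right) - -237168 = -74269 + 237168 = 162899$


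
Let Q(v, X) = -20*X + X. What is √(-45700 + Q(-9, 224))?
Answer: 2*I*√12489 ≈ 223.51*I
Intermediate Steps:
Q(v, X) = -19*X (Q(v, X) = -20*X + X = -19*X)
√(-45700 + Q(-9, 224)) = √(-45700 - 19*224) = √(-45700 - 4256) = √(-49956) = 2*I*√12489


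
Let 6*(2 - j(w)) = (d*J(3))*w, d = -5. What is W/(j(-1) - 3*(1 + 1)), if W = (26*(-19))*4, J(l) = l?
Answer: 304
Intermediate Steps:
j(w) = 2 + 5*w/2 (j(w) = 2 - (-5*3)*w/6 = 2 - (-5)*w/2 = 2 + 5*w/2)
W = -1976 (W = -494*4 = -1976)
W/(j(-1) - 3*(1 + 1)) = -1976/((2 + (5/2)*(-1)) - 3*(1 + 1)) = -1976/((2 - 5/2) - 3*2) = -1976/(-1/2 - 6) = -1976/(-13/2) = -1976*(-2/13) = 304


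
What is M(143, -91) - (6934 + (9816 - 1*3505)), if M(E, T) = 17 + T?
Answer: -13319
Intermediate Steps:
M(143, -91) - (6934 + (9816 - 1*3505)) = (17 - 91) - (6934 + (9816 - 1*3505)) = -74 - (6934 + (9816 - 3505)) = -74 - (6934 + 6311) = -74 - 1*13245 = -74 - 13245 = -13319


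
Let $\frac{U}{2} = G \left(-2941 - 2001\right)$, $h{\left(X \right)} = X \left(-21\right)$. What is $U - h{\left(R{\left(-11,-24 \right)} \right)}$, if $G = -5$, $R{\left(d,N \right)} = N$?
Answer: $48916$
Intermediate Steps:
$h{\left(X \right)} = - 21 X$
$U = 49420$ ($U = 2 \left(- 5 \left(-2941 - 2001\right)\right) = 2 \left(\left(-5\right) \left(-4942\right)\right) = 2 \cdot 24710 = 49420$)
$U - h{\left(R{\left(-11,-24 \right)} \right)} = 49420 - \left(-21\right) \left(-24\right) = 49420 - 504 = 48916$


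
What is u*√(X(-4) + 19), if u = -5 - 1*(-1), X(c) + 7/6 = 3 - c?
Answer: -2*√894/3 ≈ -19.933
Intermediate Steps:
X(c) = 11/6 - c (X(c) = -7/6 + (3 - c) = 11/6 - c)
u = -4 (u = -5 + 1 = -4)
u*√(X(-4) + 19) = -4*√((11/6 - 1*(-4)) + 19) = -4*√((11/6 + 4) + 19) = -4*√(35/6 + 19) = -2*√894/3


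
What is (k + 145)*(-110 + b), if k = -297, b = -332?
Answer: 67184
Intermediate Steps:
(k + 145)*(-110 + b) = (-297 + 145)*(-110 - 332) = -152*(-442) = 67184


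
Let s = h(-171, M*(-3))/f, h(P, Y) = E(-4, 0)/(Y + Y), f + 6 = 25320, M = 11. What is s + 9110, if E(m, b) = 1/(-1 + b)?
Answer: 15220295641/1670724 ≈ 9110.0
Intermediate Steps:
f = 25314 (f = -6 + 25320 = 25314)
h(P, Y) = -1/(2*Y) (h(P, Y) = 1/((Y + Y)*(-1 + 0)) = 1/((2*Y)*(-1)) = (1/(2*Y))*(-1) = -1/(2*Y))
s = 1/1670724 (s = -1/(2*(11*(-3)))/25314 = -½/(-33)*(1/25314) = -½*(-1/33)*(1/25314) = (1/66)*(1/25314) = 1/1670724 ≈ 5.9854e-7)
s + 9110 = 1/1670724 + 9110 = 15220295641/1670724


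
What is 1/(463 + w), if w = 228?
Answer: 1/691 ≈ 0.0014472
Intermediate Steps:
1/(463 + w) = 1/(463 + 228) = 1/691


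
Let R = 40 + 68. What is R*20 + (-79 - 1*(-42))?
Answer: 2123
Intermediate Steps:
R = 108
R*20 + (-79 - 1*(-42)) = 108*20 + (-79 - 1*(-42)) = 2160 + (-79 + 42) = 2160 - 37 = 2123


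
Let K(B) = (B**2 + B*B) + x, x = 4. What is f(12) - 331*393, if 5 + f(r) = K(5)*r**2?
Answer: -122312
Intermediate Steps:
K(B) = 4 + 2*B**2 (K(B) = (B**2 + B*B) + 4 = (B**2 + B**2) + 4 = 2*B**2 + 4 = 4 + 2*B**2)
f(r) = -5 + 54*r**2 (f(r) = -5 + (4 + 2*5**2)*r**2 = -5 + (4 + 2*25)*r**2 = -5 + (4 + 50)*r**2 = -5 + 54*r**2)
f(12) - 331*393 = (-5 + 54*12**2) - 331*393 = (-5 + 54*144) - 130083 = (-5 + 7776) - 130083 = 7771 - 130083 = -122312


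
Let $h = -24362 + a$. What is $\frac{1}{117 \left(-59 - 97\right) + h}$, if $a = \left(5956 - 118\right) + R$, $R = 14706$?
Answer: $- \frac{1}{22070} \approx -4.531 \cdot 10^{-5}$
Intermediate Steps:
$a = 20544$ ($a = \left(5956 - 118\right) + 14706 = 5838 + 14706 = 20544$)
$h = -3818$ ($h = -24362 + 20544 = -3818$)
$\frac{1}{117 \left(-59 - 97\right) + h} = \frac{1}{117 \left(-59 - 97\right) - 3818} = \frac{1}{117 \left(-156\right) - 3818} = \frac{1}{-18252 - 3818} = \frac{1}{-22070} = - \frac{1}{22070}$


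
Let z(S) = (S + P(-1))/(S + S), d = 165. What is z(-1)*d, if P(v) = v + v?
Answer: 495/2 ≈ 247.50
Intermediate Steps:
P(v) = 2*v
z(S) = (-2 + S)/(2*S) (z(S) = (S + 2*(-1))/(S + S) = (S - 2)/((2*S)) = (-2 + S)*(1/(2*S)) = (-2 + S)/(2*S))
z(-1)*d = ((½)*(-2 - 1)/(-1))*165 = ((½)*(-1)*(-3))*165 = (3/2)*165 = 495/2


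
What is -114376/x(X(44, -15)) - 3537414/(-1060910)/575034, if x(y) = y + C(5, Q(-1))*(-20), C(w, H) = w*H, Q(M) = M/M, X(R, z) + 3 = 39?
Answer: 726834844981541/406706213960 ≈ 1787.1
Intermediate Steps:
X(R, z) = 36 (X(R, z) = -3 + 39 = 36)
Q(M) = 1
C(w, H) = H*w
x(y) = -100 + y (x(y) = y + (1*5)*(-20) = y + 5*(-20) = y - 100 = -100 + y)
-114376/x(X(44, -15)) - 3537414/(-1060910)/575034 = -114376/(-100 + 36) - 3537414/(-1060910)/575034 = -114376/(-64) - 3537414*(-1/1060910)*(1/575034) = -114376*(-1/64) + (1768707/530455)*(1/575034) = 14297/8 + 589569/101676553490 = 726834844981541/406706213960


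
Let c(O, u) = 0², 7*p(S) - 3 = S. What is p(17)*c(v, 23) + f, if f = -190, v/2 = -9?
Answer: -190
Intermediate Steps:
v = -18 (v = 2*(-9) = -18)
p(S) = 3/7 + S/7
c(O, u) = 0
p(17)*c(v, 23) + f = (3/7 + (⅐)*17)*0 - 190 = (3/7 + 17/7)*0 - 190 = (20/7)*0 - 190 = 0 - 190 = -190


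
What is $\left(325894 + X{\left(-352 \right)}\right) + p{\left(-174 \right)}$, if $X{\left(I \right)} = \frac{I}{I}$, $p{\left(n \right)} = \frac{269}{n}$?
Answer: $\frac{56705461}{174} \approx 3.2589 \cdot 10^{5}$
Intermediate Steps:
$X{\left(I \right)} = 1$
$\left(325894 + X{\left(-352 \right)}\right) + p{\left(-174 \right)} = \left(325894 + 1\right) + \frac{269}{-174} = 325895 + 269 \left(- \frac{1}{174}\right) = 325895 - \frac{269}{174} = \frac{56705461}{174}$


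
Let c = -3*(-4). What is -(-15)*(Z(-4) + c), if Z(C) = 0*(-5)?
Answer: 180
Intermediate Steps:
Z(C) = 0
c = 12
-(-15)*(Z(-4) + c) = -(-15)*(0 + 12) = -(-15)*12 = -1*(-180) = 180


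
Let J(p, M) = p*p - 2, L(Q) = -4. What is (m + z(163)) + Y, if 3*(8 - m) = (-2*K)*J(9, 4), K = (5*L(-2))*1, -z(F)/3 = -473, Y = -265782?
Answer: -796225/3 ≈ -2.6541e+5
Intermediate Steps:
z(F) = 1419 (z(F) = -3*(-473) = 1419)
J(p, M) = -2 + p² (J(p, M) = p² - 2 = -2 + p²)
K = -20 (K = (5*(-4))*1 = -20*1 = -20)
m = -3136/3 (m = 8 - (-2*(-20))*(-2 + 9²)/3 = 8 - 40*(-2 + 81)/3 = 8 - 40*79/3 = 8 - ⅓*3160 = 8 - 3160/3 = -3136/3 ≈ -1045.3)
(m + z(163)) + Y = (-3136/3 + 1419) - 265782 = 1121/3 - 265782 = -796225/3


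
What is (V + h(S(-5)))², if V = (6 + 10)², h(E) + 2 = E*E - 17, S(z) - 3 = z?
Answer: 58081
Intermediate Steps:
S(z) = 3 + z
h(E) = -19 + E² (h(E) = -2 + (E*E - 17) = -2 + (E² - 17) = -2 + (-17 + E²) = -19 + E²)
V = 256 (V = 16² = 256)
(V + h(S(-5)))² = (256 + (-19 + (3 - 5)²))² = (256 + (-19 + (-2)²))² = (256 + (-19 + 4))² = (256 - 15)² = 241² = 58081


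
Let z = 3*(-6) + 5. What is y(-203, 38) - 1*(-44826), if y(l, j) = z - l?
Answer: 45016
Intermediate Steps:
z = -13 (z = -18 + 5 = -13)
y(l, j) = -13 - l
y(-203, 38) - 1*(-44826) = (-13 - 1*(-203)) - 1*(-44826) = (-13 + 203) + 44826 = 190 + 44826 = 45016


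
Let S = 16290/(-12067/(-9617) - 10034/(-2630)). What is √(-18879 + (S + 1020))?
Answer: 2*I*√46457277599633594/3562033 ≈ 121.02*I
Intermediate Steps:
S = 11444951275/3562033 (S = 16290/(-12067*(-1/9617) - 10034*(-1/2630)) = 16290/(12067/9617 + 5017/1315) = 16290/(64116594/12646355) = 16290*(12646355/64116594) = 11444951275/3562033 ≈ 3213.0)
√(-18879 + (S + 1020)) = √(-18879 + (11444951275/3562033 + 1020)) = √(-18879 + 15078224935/3562033) = √(-52169396072/3562033) = 2*I*√46457277599633594/3562033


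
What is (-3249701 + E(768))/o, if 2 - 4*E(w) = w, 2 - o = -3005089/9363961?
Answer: -20287911082795/14488674 ≈ -1.4003e+6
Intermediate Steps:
o = 21733011/9363961 (o = 2 - (-3005089)/9363961 = 2 - 1*(-3005089/9363961) = 2 + 3005089/9363961 = 21733011/9363961 ≈ 2.3209)
E(w) = ½ - w/4
(-3249701 + E(768))/o = (-3249701 + (½ - ¼*768))/(21733011/9363961) = (-3249701 + (½ - 192))*(9363961/21733011) = (-3249701 - 383/2)*(9363961/21733011) = -6499785/2*9363961/21733011 = -20287911082795/14488674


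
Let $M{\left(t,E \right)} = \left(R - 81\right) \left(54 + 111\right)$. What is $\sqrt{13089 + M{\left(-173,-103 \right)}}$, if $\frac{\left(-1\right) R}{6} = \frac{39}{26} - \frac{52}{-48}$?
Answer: $\frac{i \sqrt{11334}}{2} \approx 53.231 i$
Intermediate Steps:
$R = - \frac{31}{2}$ ($R = - 6 \left(\frac{39}{26} - \frac{52}{-48}\right) = - 6 \left(39 \cdot \frac{1}{26} - - \frac{13}{12}\right) = - 6 \left(\frac{3}{2} + \frac{13}{12}\right) = \left(-6\right) \frac{31}{12} = - \frac{31}{2} \approx -15.5$)
$M{\left(t,E \right)} = - \frac{31845}{2}$ ($M{\left(t,E \right)} = \left(- \frac{31}{2} - 81\right) \left(54 + 111\right) = \left(- \frac{193}{2}\right) 165 = - \frac{31845}{2}$)
$\sqrt{13089 + M{\left(-173,-103 \right)}} = \sqrt{13089 - \frac{31845}{2}} = \sqrt{- \frac{5667}{2}} = \frac{i \sqrt{11334}}{2}$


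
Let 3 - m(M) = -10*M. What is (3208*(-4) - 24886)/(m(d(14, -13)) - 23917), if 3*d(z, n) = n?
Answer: 56577/35936 ≈ 1.5744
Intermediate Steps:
d(z, n) = n/3
m(M) = 3 + 10*M (m(M) = 3 - (-10)*M = 3 + 10*M)
(3208*(-4) - 24886)/(m(d(14, -13)) - 23917) = (3208*(-4) - 24886)/((3 + 10*((⅓)*(-13))) - 23917) = (-12832 - 24886)/((3 + 10*(-13/3)) - 23917) = -37718/((3 - 130/3) - 23917) = -37718/(-121/3 - 23917) = -37718/(-71872/3) = -37718*(-3/71872) = 56577/35936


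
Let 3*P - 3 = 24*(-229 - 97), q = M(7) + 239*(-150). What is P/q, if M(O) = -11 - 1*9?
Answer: 2607/35870 ≈ 0.072679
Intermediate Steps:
M(O) = -20 (M(O) = -11 - 9 = -20)
q = -35870 (q = -20 + 239*(-150) = -20 - 35850 = -35870)
P = -2607 (P = 1 + (24*(-229 - 97))/3 = 1 + (24*(-326))/3 = 1 + (⅓)*(-7824) = 1 - 2608 = -2607)
P/q = -2607/(-35870) = -2607*(-1/35870) = 2607/35870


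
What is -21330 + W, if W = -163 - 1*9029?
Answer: -30522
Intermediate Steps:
W = -9192 (W = -163 - 9029 = -9192)
-21330 + W = -21330 - 9192 = -30522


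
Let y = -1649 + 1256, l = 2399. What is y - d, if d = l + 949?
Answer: -3741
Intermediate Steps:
y = -393
d = 3348 (d = 2399 + 949 = 3348)
y - d = -393 - 1*3348 = -393 - 3348 = -3741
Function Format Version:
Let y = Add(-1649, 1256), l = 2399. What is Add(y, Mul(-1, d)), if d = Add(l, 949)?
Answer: -3741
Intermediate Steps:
y = -393
d = 3348 (d = Add(2399, 949) = 3348)
Add(y, Mul(-1, d)) = Add(-393, Mul(-1, 3348)) = Add(-393, -3348) = -3741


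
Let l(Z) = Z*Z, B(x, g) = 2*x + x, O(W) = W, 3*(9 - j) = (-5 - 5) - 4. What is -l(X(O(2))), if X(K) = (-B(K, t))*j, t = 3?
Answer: -6724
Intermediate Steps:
j = 41/3 (j = 9 - ((-5 - 5) - 4)/3 = 9 - (-10 - 4)/3 = 9 - 1/3*(-14) = 9 + 14/3 = 41/3 ≈ 13.667)
B(x, g) = 3*x
X(K) = -41*K (X(K) = -3*K*(41/3) = -41*K)
l(Z) = Z**2
-l(X(O(2))) = -(-41*2)**2 = -1*(-82)**2 = -1*6724 = -6724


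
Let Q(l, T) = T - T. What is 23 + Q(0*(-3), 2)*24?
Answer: 23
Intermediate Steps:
Q(l, T) = 0
23 + Q(0*(-3), 2)*24 = 23 + 0*24 = 23 + 0 = 23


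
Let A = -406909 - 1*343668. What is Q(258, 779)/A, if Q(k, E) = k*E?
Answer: -200982/750577 ≈ -0.26777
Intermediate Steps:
Q(k, E) = E*k
A = -750577 (A = -406909 - 343668 = -750577)
Q(258, 779)/A = (779*258)/(-750577) = 200982*(-1/750577) = -200982/750577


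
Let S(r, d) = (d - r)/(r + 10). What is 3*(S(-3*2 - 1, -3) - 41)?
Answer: -119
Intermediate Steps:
S(r, d) = (d - r)/(10 + r)
3*(S(-3*2 - 1, -3) - 41) = 3*((-3 - (-3*2 - 1))/(10 + (-3*2 - 1)) - 41) = 3*((-3 - (-6 - 1))/(10 + (-6 - 1)) - 41) = 3*((-3 - 1*(-7))/(10 - 7) - 41) = 3*((-3 + 7)/3 - 41) = 3*((⅓)*4 - 41) = 3*(4/3 - 41) = 3*(-119/3) = -119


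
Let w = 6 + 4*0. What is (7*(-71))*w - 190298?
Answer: -193280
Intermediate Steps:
w = 6 (w = 6 + 0 = 6)
(7*(-71))*w - 190298 = (7*(-71))*6 - 190298 = -497*6 - 190298 = -2982 - 190298 = -193280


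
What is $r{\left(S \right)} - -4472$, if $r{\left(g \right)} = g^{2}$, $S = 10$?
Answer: $4572$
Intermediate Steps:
$r{\left(S \right)} - -4472 = 10^{2} - -4472 = 100 + 4472 = 4572$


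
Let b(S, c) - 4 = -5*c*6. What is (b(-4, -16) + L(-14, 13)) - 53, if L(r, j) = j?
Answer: 444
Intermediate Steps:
b(S, c) = 4 - 30*c (b(S, c) = 4 - 5*c*6 = 4 - 30*c)
(b(-4, -16) + L(-14, 13)) - 53 = ((4 - 30*(-16)) + 13) - 53 = ((4 + 480) + 13) - 53 = (484 + 13) - 53 = 497 - 53 = 444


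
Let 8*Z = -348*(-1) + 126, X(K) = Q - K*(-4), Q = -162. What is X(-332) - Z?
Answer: -6197/4 ≈ -1549.3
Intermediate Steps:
X(K) = -162 + 4*K (X(K) = -162 - K*(-4) = -162 - (-4)*K = -162 + 4*K)
Z = 237/4 (Z = (-348*(-1) + 126)/8 = (348 + 126)/8 = (1/8)*474 = 237/4 ≈ 59.250)
X(-332) - Z = (-162 + 4*(-332)) - 1*237/4 = (-162 - 1328) - 237/4 = -1490 - 237/4 = -6197/4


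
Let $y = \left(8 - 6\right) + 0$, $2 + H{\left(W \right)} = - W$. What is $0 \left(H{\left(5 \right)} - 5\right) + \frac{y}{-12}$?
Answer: $- \frac{1}{6} \approx -0.16667$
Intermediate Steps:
$H{\left(W \right)} = -2 - W$
$y = 2$ ($y = 2 + 0 = 2$)
$0 \left(H{\left(5 \right)} - 5\right) + \frac{y}{-12} = 0 \left(\left(-2 - 5\right) - 5\right) + \frac{2}{-12} = 0 \left(\left(-2 - 5\right) - 5\right) + 2 \left(- \frac{1}{12}\right) = 0 \left(-7 - 5\right) - \frac{1}{6} = 0 \left(-12\right) - \frac{1}{6} = 0 - \frac{1}{6} = - \frac{1}{6}$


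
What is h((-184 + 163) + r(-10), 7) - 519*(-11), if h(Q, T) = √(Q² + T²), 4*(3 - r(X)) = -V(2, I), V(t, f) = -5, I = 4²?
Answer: 5709 + 7*√137/4 ≈ 5729.5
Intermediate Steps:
I = 16
r(X) = 7/4 (r(X) = 3 - (-1)*(-5)/4 = 3 - ¼*5 = 3 - 5/4 = 7/4)
h((-184 + 163) + r(-10), 7) - 519*(-11) = √(((-184 + 163) + 7/4)² + 7²) - 519*(-11) = √((-21 + 7/4)² + 49) + 5709 = √((-77/4)² + 49) + 5709 = √(5929/16 + 49) + 5709 = √(6713/16) + 5709 = 7*√137/4 + 5709 = 5709 + 7*√137/4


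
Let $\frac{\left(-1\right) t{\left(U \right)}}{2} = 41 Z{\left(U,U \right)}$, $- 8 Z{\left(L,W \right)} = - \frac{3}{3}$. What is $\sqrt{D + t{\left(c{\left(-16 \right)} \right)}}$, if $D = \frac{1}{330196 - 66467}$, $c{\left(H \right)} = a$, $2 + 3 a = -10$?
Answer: $\frac{i \sqrt{2851671348165}}{527458} \approx 3.2016 i$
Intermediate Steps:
$a = -4$ ($a = - \frac{2}{3} + \frac{1}{3} \left(-10\right) = - \frac{2}{3} - \frac{10}{3} = -4$)
$c{\left(H \right)} = -4$
$Z{\left(L,W \right)} = \frac{1}{8}$ ($Z{\left(L,W \right)} = - \frac{\left(-3\right) \frac{1}{3}}{8} = \left(- \frac{1}{8}\right) \left(-1\right) = \frac{1}{8}$)
$t{\left(U \right)} = - \frac{41}{4}$ ($t{\left(U \right)} = - 2 \cdot 41 \cdot \frac{1}{8} = \left(-2\right) \frac{41}{8} = - \frac{41}{4}$)
$D = \frac{1}{263729} \approx 3.7918 \cdot 10^{-6}$
$\sqrt{D + t{\left(c{\left(-16 \right)} \right)}} = \sqrt{\frac{1}{263729} - \frac{41}{4}} = \sqrt{- \frac{10812885}{1054916}} = \frac{i \sqrt{2851671348165}}{527458}$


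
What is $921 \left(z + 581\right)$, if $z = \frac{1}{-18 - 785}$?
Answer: $\frac{429685182}{803} \approx 5.351 \cdot 10^{5}$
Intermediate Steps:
$z = - \frac{1}{803}$ ($z = \frac{1}{-803} = - \frac{1}{803} \approx -0.0012453$)
$921 \left(z + 581\right) = 921 \left(- \frac{1}{803} + 581\right) = 921 \cdot \frac{466542}{803} = \frac{429685182}{803}$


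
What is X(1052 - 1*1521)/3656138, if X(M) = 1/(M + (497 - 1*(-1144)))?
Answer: 1/4284993736 ≈ 2.3337e-10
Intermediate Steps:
X(M) = 1/(1641 + M) (X(M) = 1/(M + (497 + 1144)) = 1/(M + 1641) = 1/(1641 + M))
X(1052 - 1*1521)/3656138 = 1/((1641 + (1052 - 1*1521))*3656138) = (1/3656138)/(1641 + (1052 - 1521)) = (1/3656138)/(1641 - 469) = (1/3656138)/1172 = (1/1172)*(1/3656138) = 1/4284993736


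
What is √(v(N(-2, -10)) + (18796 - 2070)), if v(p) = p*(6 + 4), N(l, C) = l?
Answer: √16706 ≈ 129.25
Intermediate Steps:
v(p) = 10*p (v(p) = p*10 = 10*p)
√(v(N(-2, -10)) + (18796 - 2070)) = √(10*(-2) + (18796 - 2070)) = √(-20 + 16726) = √16706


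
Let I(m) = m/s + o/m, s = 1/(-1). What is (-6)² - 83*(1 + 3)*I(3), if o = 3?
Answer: 700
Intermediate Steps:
s = -1
I(m) = -m + 3/m (I(m) = m/(-1) + 3/m = m*(-1) + 3/m = -m + 3/m)
(-6)² - 83*(1 + 3)*I(3) = (-6)² - 83*(1 + 3)*(-1*3 + 3/3) = 36 - 332*(-3 + 3*(⅓)) = 36 - 332*(-3 + 1) = 36 - 332*(-2) = 36 - 83*(-8) = 36 + 664 = 700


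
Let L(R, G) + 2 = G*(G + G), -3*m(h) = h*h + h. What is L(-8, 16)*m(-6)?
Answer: -5100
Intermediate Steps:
m(h) = -h/3 - h**2/3 (m(h) = -(h*h + h)/3 = -(h**2 + h)/3 = -(h + h**2)/3 = -h/3 - h**2/3)
L(R, G) = -2 + 2*G**2 (L(R, G) = -2 + G*(G + G) = -2 + G*(2*G) = -2 + 2*G**2)
L(-8, 16)*m(-6) = (-2 + 2*16**2)*(-1/3*(-6)*(1 - 6)) = (-2 + 2*256)*(-1/3*(-6)*(-5)) = (-2 + 512)*(-10) = 510*(-10) = -5100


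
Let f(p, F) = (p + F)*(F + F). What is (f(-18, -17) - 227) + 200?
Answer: 1163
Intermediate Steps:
f(p, F) = 2*F*(F + p) (f(p, F) = (F + p)*(2*F) = 2*F*(F + p))
(f(-18, -17) - 227) + 200 = (2*(-17)*(-17 - 18) - 227) + 200 = (2*(-17)*(-35) - 227) + 200 = (1190 - 227) + 200 = 963 + 200 = 1163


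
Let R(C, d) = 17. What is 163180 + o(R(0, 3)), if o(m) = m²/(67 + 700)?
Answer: 125159349/767 ≈ 1.6318e+5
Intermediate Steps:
o(m) = m²/767
163180 + o(R(0, 3)) = 163180 + (1/767)*17² = 163180 + (1/767)*289 = 163180 + 289/767 = 125159349/767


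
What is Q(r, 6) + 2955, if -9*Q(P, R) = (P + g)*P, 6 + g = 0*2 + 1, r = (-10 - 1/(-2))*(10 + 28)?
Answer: -35177/3 ≈ -11726.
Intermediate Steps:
r = -361 (r = (-10 - 1*(-½))*38 = (-10 + ½)*38 = -19/2*38 = -361)
g = -5 (g = -6 + (0*2 + 1) = -6 + (0 + 1) = -6 + 1 = -5)
Q(P, R) = -P*(-5 + P)/9 (Q(P, R) = -(P - 5)*P/9 = -(-5 + P)*P/9 = -P*(-5 + P)/9)
Q(r, 6) + 2955 = (⅑)*(-361)*(5 - 1*(-361)) + 2955 = (⅑)*(-361)*(5 + 361) + 2955 = (⅑)*(-361)*366 + 2955 = -44042/3 + 2955 = -35177/3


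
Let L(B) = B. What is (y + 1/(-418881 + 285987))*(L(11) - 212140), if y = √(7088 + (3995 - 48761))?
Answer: 9223/5778 - 212129*I*√37678 ≈ 1.5962 - 4.1176e+7*I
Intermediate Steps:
y = I*√37678 (y = √(7088 - 44766) = √(-37678) = I*√37678 ≈ 194.11*I)
(y + 1/(-418881 + 285987))*(L(11) - 212140) = (I*√37678 + 1/(-418881 + 285987))*(11 - 212140) = (I*√37678 + 1/(-132894))*(-212129) = (I*√37678 - 1/132894)*(-212129) = (-1/132894 + I*√37678)*(-212129) = 9223/5778 - 212129*I*√37678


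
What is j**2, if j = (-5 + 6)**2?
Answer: 1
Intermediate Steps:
j = 1 (j = 1**2 = 1)
j**2 = 1**2 = 1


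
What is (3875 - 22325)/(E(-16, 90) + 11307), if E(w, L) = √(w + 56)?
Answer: -5088150/3118249 + 900*√10/3118249 ≈ -1.6308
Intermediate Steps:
E(w, L) = √(56 + w)
(3875 - 22325)/(E(-16, 90) + 11307) = (3875 - 22325)/(√(56 - 16) + 11307) = -18450/(√40 + 11307) = -18450/(2*√10 + 11307) = -18450/(11307 + 2*√10)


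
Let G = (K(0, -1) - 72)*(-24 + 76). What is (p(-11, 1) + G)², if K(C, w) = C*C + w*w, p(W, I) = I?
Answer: 13623481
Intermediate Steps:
K(C, w) = C² + w²
G = -3692 (G = ((0² + (-1)²) - 72)*(-24 + 76) = ((0 + 1) - 72)*52 = (1 - 72)*52 = -71*52 = -3692)
(p(-11, 1) + G)² = (1 - 3692)² = (-3691)² = 13623481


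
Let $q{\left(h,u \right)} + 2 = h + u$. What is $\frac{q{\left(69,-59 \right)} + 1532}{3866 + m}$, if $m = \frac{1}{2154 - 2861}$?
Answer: $\frac{1088780}{2733261} \approx 0.39834$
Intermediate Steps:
$q{\left(h,u \right)} = -2 + h + u$ ($q{\left(h,u \right)} = -2 + \left(h + u\right) = -2 + h + u$)
$m = - \frac{1}{707}$ ($m = \frac{1}{-707} = - \frac{1}{707} \approx -0.0014144$)
$\frac{q{\left(69,-59 \right)} + 1532}{3866 + m} = \frac{\left(-2 + 69 - 59\right) + 1532}{3866 - \frac{1}{707}} = \frac{8 + 1532}{\frac{2733261}{707}} = 1540 \cdot \frac{707}{2733261} = \frac{1088780}{2733261}$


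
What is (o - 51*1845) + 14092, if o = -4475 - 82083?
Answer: -166561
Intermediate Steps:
o = -86558
(o - 51*1845) + 14092 = (-86558 - 51*1845) + 14092 = (-86558 - 94095) + 14092 = -180653 + 14092 = -166561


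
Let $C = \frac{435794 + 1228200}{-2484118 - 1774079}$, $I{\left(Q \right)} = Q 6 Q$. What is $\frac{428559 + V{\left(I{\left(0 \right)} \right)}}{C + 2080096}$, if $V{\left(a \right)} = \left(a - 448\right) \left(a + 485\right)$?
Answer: $\frac{899667603963}{8857456882918} \approx 0.10157$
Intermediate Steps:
$I{\left(Q \right)} = 6 Q^{2}$ ($I{\left(Q \right)} = 6 Q Q = 6 Q^{2}$)
$C = - \frac{1663994}{4258197}$ ($C = \frac{1663994}{-4258197} = 1663994 \left(- \frac{1}{4258197}\right) = - \frac{1663994}{4258197} \approx -0.39077$)
$V{\left(a \right)} = \left(-448 + a\right) \left(485 + a\right)$
$\frac{428559 + V{\left(I{\left(0 \right)} \right)}}{C + 2080096} = \frac{428559 + \left(-217280 + \left(6 \cdot 0^{2}\right)^{2} + 37 \cdot 6 \cdot 0^{2}\right)}{- \frac{1663994}{4258197} + 2080096} = \frac{428559 + \left(-217280 + \left(6 \cdot 0\right)^{2} + 37 \cdot 6 \cdot 0\right)}{\frac{8857456882918}{4258197}} = \left(428559 + \left(-217280 + 0^{2} + 37 \cdot 0\right)\right) \frac{4258197}{8857456882918} = \left(428559 + \left(-217280 + 0 + 0\right)\right) \frac{4258197}{8857456882918} = \left(428559 - 217280\right) \frac{4258197}{8857456882918} = 211279 \cdot \frac{4258197}{8857456882918} = \frac{899667603963}{8857456882918}$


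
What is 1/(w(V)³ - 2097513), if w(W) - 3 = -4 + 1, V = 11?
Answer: -1/2097513 ≈ -4.7676e-7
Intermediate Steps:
w(W) = 0 (w(W) = 3 + (-4 + 1) = 3 - 3 = 0)
1/(w(V)³ - 2097513) = 1/(0³ - 2097513) = 1/(0 - 2097513) = 1/(-2097513) = -1/2097513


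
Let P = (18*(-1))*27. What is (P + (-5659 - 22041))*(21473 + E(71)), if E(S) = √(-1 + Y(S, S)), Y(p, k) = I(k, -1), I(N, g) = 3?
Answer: -605237978 - 28186*√2 ≈ -6.0528e+8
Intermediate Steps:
Y(p, k) = 3
P = -486 (P = -18*27 = -486)
E(S) = √2 (E(S) = √(-1 + 3) = √2)
(P + (-5659 - 22041))*(21473 + E(71)) = (-486 + (-5659 - 22041))*(21473 + √2) = (-486 - 27700)*(21473 + √2) = -28186*(21473 + √2) = -605237978 - 28186*√2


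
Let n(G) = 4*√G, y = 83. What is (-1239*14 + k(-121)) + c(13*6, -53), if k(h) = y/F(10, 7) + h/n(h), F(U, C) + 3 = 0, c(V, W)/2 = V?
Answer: -51653/3 + 11*I/4 ≈ -17218.0 + 2.75*I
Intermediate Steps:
c(V, W) = 2*V
F(U, C) = -3 (F(U, C) = -3 + 0 = -3)
k(h) = -83/3 + √h/4 (k(h) = 83/(-3) + h/((4*√h)) = 83*(-⅓) + h*(1/(4*√h)) = -83/3 + √h/4)
(-1239*14 + k(-121)) + c(13*6, -53) = (-1239*14 + (-83/3 + √(-121)/4)) + 2*(13*6) = (-17346 + (-83/3 + (11*I)/4)) + 2*78 = (-17346 + (-83/3 + 11*I/4)) + 156 = (-52121/3 + 11*I/4) + 156 = -51653/3 + 11*I/4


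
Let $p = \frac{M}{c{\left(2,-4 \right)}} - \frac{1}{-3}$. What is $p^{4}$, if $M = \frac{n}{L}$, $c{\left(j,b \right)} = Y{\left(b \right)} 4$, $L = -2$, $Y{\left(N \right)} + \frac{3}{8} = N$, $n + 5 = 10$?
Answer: $\frac{10000}{194481} \approx 0.051419$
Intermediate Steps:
$n = 5$ ($n = -5 + 10 = 5$)
$Y{\left(N \right)} = - \frac{3}{8} + N$
$c{\left(j,b \right)} = - \frac{3}{2} + 4 b$ ($c{\left(j,b \right)} = \left(- \frac{3}{8} + b\right) 4 = - \frac{3}{2} + 4 b$)
$M = - \frac{5}{2}$ ($M = \frac{5}{-2} = 5 \left(- \frac{1}{2}\right) = - \frac{5}{2} \approx -2.5$)
$p = \frac{10}{21}$ ($p = - \frac{5}{2 \left(- \frac{3}{2} + 4 \left(-4\right)\right)} - \frac{1}{-3} = - \frac{5}{2 \left(- \frac{3}{2} - 16\right)} - - \frac{1}{3} = - \frac{5}{2 \left(- \frac{35}{2}\right)} + \frac{1}{3} = \left(- \frac{5}{2}\right) \left(- \frac{2}{35}\right) + \frac{1}{3} = \frac{1}{7} + \frac{1}{3} = \frac{10}{21} \approx 0.47619$)
$p^{4} = \left(\frac{10}{21}\right)^{4} = \frac{10000}{194481}$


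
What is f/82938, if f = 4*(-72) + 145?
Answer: -143/82938 ≈ -0.0017242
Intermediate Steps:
f = -143 (f = -288 + 145 = -143)
f/82938 = -143/82938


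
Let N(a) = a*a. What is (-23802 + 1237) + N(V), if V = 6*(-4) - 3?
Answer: -21836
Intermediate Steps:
V = -27 (V = -24 - 3 = -27)
N(a) = a²
(-23802 + 1237) + N(V) = (-23802 + 1237) + (-27)² = -22565 + 729 = -21836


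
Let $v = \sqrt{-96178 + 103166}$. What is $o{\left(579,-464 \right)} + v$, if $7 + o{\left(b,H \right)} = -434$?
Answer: $-441 + 2 \sqrt{1747} \approx -357.41$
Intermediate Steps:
$o{\left(b,H \right)} = -441$ ($o{\left(b,H \right)} = -7 - 434 = -441$)
$v = 2 \sqrt{1747}$ ($v = \sqrt{6988} = 2 \sqrt{1747} \approx 83.594$)
$o{\left(579,-464 \right)} + v = -441 + 2 \sqrt{1747}$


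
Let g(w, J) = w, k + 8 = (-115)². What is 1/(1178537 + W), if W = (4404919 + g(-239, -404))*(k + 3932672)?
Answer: 1/17380379539057 ≈ 5.7536e-14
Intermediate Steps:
k = 13217 (k = -8 + (-115)² = -8 + 13225 = 13217)
W = 17380378360520 (W = (4404919 - 239)*(13217 + 3932672) = 4404680*3945889 = 17380378360520)
1/(1178537 + W) = 1/(1178537 + 17380378360520) = 1/17380379539057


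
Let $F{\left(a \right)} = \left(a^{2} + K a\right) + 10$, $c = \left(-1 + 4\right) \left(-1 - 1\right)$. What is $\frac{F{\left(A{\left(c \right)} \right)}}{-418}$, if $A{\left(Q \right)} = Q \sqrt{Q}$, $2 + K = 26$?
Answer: $\frac{103}{209} + \frac{72 i \sqrt{6}}{209} \approx 0.49282 + 0.84384 i$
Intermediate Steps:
$K = 24$ ($K = -2 + 26 = 24$)
$c = -6$ ($c = 3 \left(-2\right) = -6$)
$A{\left(Q \right)} = Q^{\frac{3}{2}}$
$F{\left(a \right)} = 10 + a^{2} + 24 a$ ($F{\left(a \right)} = \left(a^{2} + 24 a\right) + 10 = 10 + a^{2} + 24 a$)
$\frac{F{\left(A{\left(c \right)} \right)}}{-418} = \frac{10 + \left(\left(-6\right)^{\frac{3}{2}}\right)^{2} + 24 \left(-6\right)^{\frac{3}{2}}}{-418} = \left(10 + \left(- 6 i \sqrt{6}\right)^{2} + 24 \left(- 6 i \sqrt{6}\right)\right) \left(- \frac{1}{418}\right) = \left(10 - 216 - 144 i \sqrt{6}\right) \left(- \frac{1}{418}\right) = \left(-206 - 144 i \sqrt{6}\right) \left(- \frac{1}{418}\right) = \frac{103}{209} + \frac{72 i \sqrt{6}}{209}$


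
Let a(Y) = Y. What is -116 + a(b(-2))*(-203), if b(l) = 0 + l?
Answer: 290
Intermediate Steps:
b(l) = l
-116 + a(b(-2))*(-203) = -116 - 2*(-203) = -116 + 406 = 290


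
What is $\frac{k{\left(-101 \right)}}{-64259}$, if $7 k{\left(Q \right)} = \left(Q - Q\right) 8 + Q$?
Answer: $\frac{101}{449813} \approx 0.00022454$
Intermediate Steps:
$k{\left(Q \right)} = \frac{Q}{7}$ ($k{\left(Q \right)} = \frac{\left(Q - Q\right) 8 + Q}{7} = \frac{0 \cdot 8 + Q}{7} = \frac{0 + Q}{7} = \frac{Q}{7}$)
$\frac{k{\left(-101 \right)}}{-64259} = \frac{\frac{1}{7} \left(-101\right)}{-64259} = \left(- \frac{101}{7}\right) \left(- \frac{1}{64259}\right) = \frac{101}{449813}$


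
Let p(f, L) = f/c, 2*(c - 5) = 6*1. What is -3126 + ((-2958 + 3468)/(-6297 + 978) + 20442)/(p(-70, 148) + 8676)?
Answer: -192004422278/61468137 ≈ -3123.6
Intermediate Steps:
c = 8 (c = 5 + (6*1)/2 = 5 + (½)*6 = 5 + 3 = 8)
p(f, L) = f/8
-3126 + ((-2958 + 3468)/(-6297 + 978) + 20442)/(p(-70, 148) + 8676) = -3126 + ((-2958 + 3468)/(-6297 + 978) + 20442)/((⅛)*(-70) + 8676) = -3126 + (510/(-5319) + 20442)/(-35/4 + 8676) = -3126 + (510*(-1/5319) + 20442)/(34669/4) = -3126 + (-170/1773 + 20442)*(4/34669) = -3126 + (36243496/1773)*(4/34669) = -3126 + 144973984/61468137 = -192004422278/61468137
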